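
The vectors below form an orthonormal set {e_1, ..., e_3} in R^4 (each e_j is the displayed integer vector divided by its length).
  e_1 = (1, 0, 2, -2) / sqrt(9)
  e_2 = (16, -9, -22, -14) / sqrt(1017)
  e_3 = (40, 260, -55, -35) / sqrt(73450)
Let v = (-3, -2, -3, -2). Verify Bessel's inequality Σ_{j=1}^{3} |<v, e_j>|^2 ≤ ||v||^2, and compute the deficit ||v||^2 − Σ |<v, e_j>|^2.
Σ |<v, e_j>|^2 = 235/26; ||v||^2 = 26; deficit = 441/26

Write each e_j = u_j / sqrt(<u_j, u_j>) where u_j is the displayed integer vector. Then <v, e_j> = <v, u_j> / sqrt(<u_j, u_j>), so |<v, e_j>|^2 = <v, u_j>^2 / <u_j, u_j>.
Coefficients: <v, e_1> = -5/sqrt(9), <v, e_2> = 64/sqrt(1017), <v, e_3> = -405/sqrt(73450).
Square and sum: Σ |<v, e_j>|^2 = 235/26.
Compute ||v||^2 = v·v = 26.
Deficit = 26 − 235/26 = 441/26 ≥ 0, confirming Bessel's inequality. (The deficit equals ||v − Σ <v,e_j> e_j||^2, the squared distance from v to span{e_j}.)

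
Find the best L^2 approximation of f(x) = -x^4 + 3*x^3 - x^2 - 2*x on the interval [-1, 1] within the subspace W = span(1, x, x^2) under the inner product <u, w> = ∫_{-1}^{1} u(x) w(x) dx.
g(x) = -13*x^2/7 - x/5 + 3/35

The best approximation g ∈ W is the orthogonal projection of f onto W. Writing g = a_0 + a_1 x + a_2 x^2, the coefficients solve the normal equations G · a = b where
  G_{ij} = <φ_i, φ_j> and b_i = <f, φ_i>, with φ_0 = 1, φ_1 = x, φ_2 = x^2.
G =
  [2, 0, 2/3]
  [0, 2/3, 0]
  [2/3, 0, 2/5],
b = (-16/15, -2/15, -24/35).
Solving gives a_0 = 3/35, a_1 = -1/5, a_2 = -13/7, so
  g(x) = -13*x^2/7 - x/5 + 3/35.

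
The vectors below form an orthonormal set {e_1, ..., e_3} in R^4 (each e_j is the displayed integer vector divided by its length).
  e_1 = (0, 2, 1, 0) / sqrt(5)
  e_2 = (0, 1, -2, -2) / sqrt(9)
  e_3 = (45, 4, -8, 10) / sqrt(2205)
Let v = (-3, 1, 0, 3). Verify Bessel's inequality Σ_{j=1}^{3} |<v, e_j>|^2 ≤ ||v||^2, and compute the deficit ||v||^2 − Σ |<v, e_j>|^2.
Σ |<v, e_j>|^2 = 402/49; ||v||^2 = 19; deficit = 529/49

Write each e_j = u_j / sqrt(<u_j, u_j>) where u_j is the displayed integer vector. Then <v, e_j> = <v, u_j> / sqrt(<u_j, u_j>), so |<v, e_j>|^2 = <v, u_j>^2 / <u_j, u_j>.
Coefficients: <v, e_1> = 2/sqrt(5), <v, e_2> = -5/sqrt(9), <v, e_3> = -101/sqrt(2205).
Square and sum: Σ |<v, e_j>|^2 = 402/49.
Compute ||v||^2 = v·v = 19.
Deficit = 19 − 402/49 = 529/49 ≥ 0, confirming Bessel's inequality. (The deficit equals ||v − Σ <v,e_j> e_j||^2, the squared distance from v to span{e_j}.)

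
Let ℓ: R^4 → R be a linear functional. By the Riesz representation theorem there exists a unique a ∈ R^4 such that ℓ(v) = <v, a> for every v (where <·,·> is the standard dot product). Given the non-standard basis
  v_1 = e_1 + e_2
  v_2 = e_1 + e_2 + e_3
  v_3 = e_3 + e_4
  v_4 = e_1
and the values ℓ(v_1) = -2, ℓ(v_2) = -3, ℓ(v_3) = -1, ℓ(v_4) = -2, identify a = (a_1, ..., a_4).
a = (-2, 0, -1, 0)

Write a = (a_1, ..., a_4) in the standard basis. For each basis vector v_i, ℓ(v_i) = <v_i, a> is a linear equation in the a_j's. Collect the n equations into a matrix system V a = ℓ, where row i of V is v_i (expressed in the standard basis). Since V is invertible (lower-triangular with 1s on the diagonal, up to permutation), solve by back-substitution:
  V =
[[1, 1, 0, 0],
 [1, 1, 1, 0],
 [0, 0, 1, 1],
 [1, 0, 0, 0]]
  V a = (-2, -3, -1, -2)
Solving gives a = (-2, 0, -1, 0).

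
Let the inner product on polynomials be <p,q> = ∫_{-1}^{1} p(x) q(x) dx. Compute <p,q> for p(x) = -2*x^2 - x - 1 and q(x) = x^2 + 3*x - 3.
<p,q> = 98/15

Expand the product: p(x)·q(x) = -2*x^4 - 7*x^3 + 2*x^2 + 3.
∫_{-1}^{1} of each monomial x^k gives [2/(k+1) if k even, 0 if k odd]. Integrating term-by-term (or equivalently evaluating the antiderivative F(x) = -2*x^5/5 - 7*x^4/4 + 2*x^3/3 + 3*x at the endpoints):
  F(1) − F(−1) = 91/60 − (-301/60) = 98/15.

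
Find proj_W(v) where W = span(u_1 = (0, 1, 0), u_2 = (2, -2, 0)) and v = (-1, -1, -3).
proj_W(v) = (-1, -1, 0)

Set up U = [u_1 | ... | u_2] ∈ R^(3×2). The projector onto W = col(U) is P = U (U^T U)^(-1) U^T.
Compute U^T U =
  [1, -2]
  [-2, 8],
and U^T v = (-1, 0).
Solve U^T U · c = U^T v for the coefficients: c = (-2, -1/2). The projection is proj_W(v) = U c.
Check: (v - proj_W(v)) · u_1 = 0  (should be 0).
Check: (v - proj_W(v)) · u_2 = 0  (should be 0).
Result: proj_W(v) = (-1, -1, 0).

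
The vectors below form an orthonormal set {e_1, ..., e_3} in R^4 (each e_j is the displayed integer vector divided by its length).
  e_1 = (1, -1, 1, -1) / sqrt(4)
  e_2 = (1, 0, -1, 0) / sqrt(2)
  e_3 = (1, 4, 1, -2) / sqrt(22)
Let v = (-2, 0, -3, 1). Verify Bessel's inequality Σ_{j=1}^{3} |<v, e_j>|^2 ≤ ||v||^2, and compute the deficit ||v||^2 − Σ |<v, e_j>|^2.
Σ |<v, e_j>|^2 = 129/11; ||v||^2 = 14; deficit = 25/11

Write each e_j = u_j / sqrt(<u_j, u_j>) where u_j is the displayed integer vector. Then <v, e_j> = <v, u_j> / sqrt(<u_j, u_j>), so |<v, e_j>|^2 = <v, u_j>^2 / <u_j, u_j>.
Coefficients: <v, e_1> = -6/sqrt(4), <v, e_2> = 1/sqrt(2), <v, e_3> = -7/sqrt(22).
Square and sum: Σ |<v, e_j>|^2 = 129/11.
Compute ||v||^2 = v·v = 14.
Deficit = 14 − 129/11 = 25/11 ≥ 0, confirming Bessel's inequality. (The deficit equals ||v − Σ <v,e_j> e_j||^2, the squared distance from v to span{e_j}.)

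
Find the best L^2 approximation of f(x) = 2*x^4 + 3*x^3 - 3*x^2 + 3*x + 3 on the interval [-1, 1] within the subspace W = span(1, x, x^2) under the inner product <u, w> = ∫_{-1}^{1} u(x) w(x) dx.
g(x) = -9*x^2/7 + 24*x/5 + 99/35

The best approximation g ∈ W is the orthogonal projection of f onto W. Writing g = a_0 + a_1 x + a_2 x^2, the coefficients solve the normal equations G · a = b where
  G_{ij} = <φ_i, φ_j> and b_i = <f, φ_i>, with φ_0 = 1, φ_1 = x, φ_2 = x^2.
G =
  [2, 0, 2/3]
  [0, 2/3, 0]
  [2/3, 0, 2/5],
b = (24/5, 16/5, 48/35).
Solving gives a_0 = 99/35, a_1 = 24/5, a_2 = -9/7, so
  g(x) = -9*x^2/7 + 24*x/5 + 99/35.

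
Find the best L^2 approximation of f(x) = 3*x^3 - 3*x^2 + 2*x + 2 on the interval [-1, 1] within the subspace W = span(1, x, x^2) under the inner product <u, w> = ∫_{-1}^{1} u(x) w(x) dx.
g(x) = -3*x^2 + 19*x/5 + 2

The best approximation g ∈ W is the orthogonal projection of f onto W. Writing g = a_0 + a_1 x + a_2 x^2, the coefficients solve the normal equations G · a = b where
  G_{ij} = <φ_i, φ_j> and b_i = <f, φ_i>, with φ_0 = 1, φ_1 = x, φ_2 = x^2.
G =
  [2, 0, 2/3]
  [0, 2/3, 0]
  [2/3, 0, 2/5],
b = (2, 38/15, 2/15).
Solving gives a_0 = 2, a_1 = 19/5, a_2 = -3, so
  g(x) = -3*x^2 + 19*x/5 + 2.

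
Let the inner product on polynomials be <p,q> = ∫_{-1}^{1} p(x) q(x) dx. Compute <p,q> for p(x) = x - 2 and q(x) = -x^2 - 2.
<p,q> = 28/3

Expand the product: p(x)·q(x) = -x^3 + 2*x^2 - 2*x + 4.
∫_{-1}^{1} of each monomial x^k gives [2/(k+1) if k even, 0 if k odd]. Integrating term-by-term (or equivalently evaluating the antiderivative F(x) = -x^4/4 + 2*x^3/3 - x^2 + 4*x at the endpoints):
  F(1) − F(−1) = 41/12 − (-71/12) = 28/3.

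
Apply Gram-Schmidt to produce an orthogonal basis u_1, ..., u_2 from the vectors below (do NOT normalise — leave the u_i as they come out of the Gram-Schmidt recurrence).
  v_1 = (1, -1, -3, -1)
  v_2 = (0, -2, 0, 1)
Orthogonal basis:
  u_1 = (1, -1, -3, -1)
  u_2 = (-1/12, -23/12, 1/4, 13/12)

Apply the Gram-Schmidt recurrence
  u_1 = v_1
  u_i = v_i − Σ_{j<i} ((v_i · u_j) / (u_j · u_j)) · u_j.

Step by step this gives:
  u_1 = (1, -1, -3, -1)
  u_2 = (-1/12, -23/12, 1/4, 13/12)

Orthogonality check:
  u_2 · u_1 = 0 (should be 0)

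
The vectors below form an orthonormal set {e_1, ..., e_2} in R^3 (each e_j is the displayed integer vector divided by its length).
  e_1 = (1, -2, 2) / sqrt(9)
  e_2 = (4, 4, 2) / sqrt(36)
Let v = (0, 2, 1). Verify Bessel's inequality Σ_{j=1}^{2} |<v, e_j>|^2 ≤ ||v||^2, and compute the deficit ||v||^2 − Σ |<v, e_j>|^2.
Σ |<v, e_j>|^2 = 29/9; ||v||^2 = 5; deficit = 16/9

Write each e_j = u_j / sqrt(<u_j, u_j>) where u_j is the displayed integer vector. Then <v, e_j> = <v, u_j> / sqrt(<u_j, u_j>), so |<v, e_j>|^2 = <v, u_j>^2 / <u_j, u_j>.
Coefficients: <v, e_1> = -2/sqrt(9), <v, e_2> = 10/sqrt(36).
Square and sum: Σ |<v, e_j>|^2 = 29/9.
Compute ||v||^2 = v·v = 5.
Deficit = 5 − 29/9 = 16/9 ≥ 0, confirming Bessel's inequality. (The deficit equals ||v − Σ <v,e_j> e_j||^2, the squared distance from v to span{e_j}.)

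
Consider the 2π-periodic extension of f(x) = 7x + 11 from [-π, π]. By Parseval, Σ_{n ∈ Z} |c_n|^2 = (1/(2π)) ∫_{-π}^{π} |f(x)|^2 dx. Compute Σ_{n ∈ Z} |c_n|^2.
Σ |c_n|^2 = 49π^2/3 + 121

Expand and integrate term by term over [-π, π]:
  ∫ (7x)^2 dx = 49·(2π^3/3); ∫ 2·7·(11)·x dx = 0 (odd integrand); ∫ 11^2 dx = 121·2π.
So (1/(2π)) ∫_{-π}^{π} (7x + 11)^2 dx = 49π^2/3 + 121 = 49π^2/3 + 121.
Parseval ⇒ Σ |c_n|^2 = 49π^2/3 + 121.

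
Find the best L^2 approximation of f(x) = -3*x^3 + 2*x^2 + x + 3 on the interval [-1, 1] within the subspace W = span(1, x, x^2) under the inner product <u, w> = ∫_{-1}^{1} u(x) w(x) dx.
g(x) = 2*x^2 - 4*x/5 + 3

The best approximation g ∈ W is the orthogonal projection of f onto W. Writing g = a_0 + a_1 x + a_2 x^2, the coefficients solve the normal equations G · a = b where
  G_{ij} = <φ_i, φ_j> and b_i = <f, φ_i>, with φ_0 = 1, φ_1 = x, φ_2 = x^2.
G =
  [2, 0, 2/3]
  [0, 2/3, 0]
  [2/3, 0, 2/5],
b = (22/3, -8/15, 14/5).
Solving gives a_0 = 3, a_1 = -4/5, a_2 = 2, so
  g(x) = 2*x^2 - 4*x/5 + 3.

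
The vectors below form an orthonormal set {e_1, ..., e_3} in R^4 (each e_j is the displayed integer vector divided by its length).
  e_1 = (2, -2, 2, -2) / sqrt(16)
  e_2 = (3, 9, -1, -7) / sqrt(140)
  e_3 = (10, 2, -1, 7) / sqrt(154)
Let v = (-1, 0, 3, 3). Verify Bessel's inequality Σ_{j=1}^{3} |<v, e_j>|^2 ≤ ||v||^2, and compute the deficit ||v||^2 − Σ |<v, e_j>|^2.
Σ |<v, e_j>|^2 = 323/55; ||v||^2 = 19; deficit = 722/55

Write each e_j = u_j / sqrt(<u_j, u_j>) where u_j is the displayed integer vector. Then <v, e_j> = <v, u_j> / sqrt(<u_j, u_j>), so |<v, e_j>|^2 = <v, u_j>^2 / <u_j, u_j>.
Coefficients: <v, e_1> = -2/sqrt(16), <v, e_2> = -27/sqrt(140), <v, e_3> = 8/sqrt(154).
Square and sum: Σ |<v, e_j>|^2 = 323/55.
Compute ||v||^2 = v·v = 19.
Deficit = 19 − 323/55 = 722/55 ≥ 0, confirming Bessel's inequality. (The deficit equals ||v − Σ <v,e_j> e_j||^2, the squared distance from v to span{e_j}.)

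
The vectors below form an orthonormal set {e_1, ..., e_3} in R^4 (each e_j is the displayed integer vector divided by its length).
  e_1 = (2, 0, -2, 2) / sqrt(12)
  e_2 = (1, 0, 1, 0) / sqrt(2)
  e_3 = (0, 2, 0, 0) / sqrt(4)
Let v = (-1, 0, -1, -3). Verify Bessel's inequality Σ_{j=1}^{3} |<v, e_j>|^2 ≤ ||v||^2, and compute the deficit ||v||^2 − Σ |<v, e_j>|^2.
Σ |<v, e_j>|^2 = 5; ||v||^2 = 11; deficit = 6

Write each e_j = u_j / sqrt(<u_j, u_j>) where u_j is the displayed integer vector. Then <v, e_j> = <v, u_j> / sqrt(<u_j, u_j>), so |<v, e_j>|^2 = <v, u_j>^2 / <u_j, u_j>.
Coefficients: <v, e_1> = -6/sqrt(12), <v, e_2> = -2/sqrt(2), <v, e_3> = 0/sqrt(4).
Square and sum: Σ |<v, e_j>|^2 = 5.
Compute ||v||^2 = v·v = 11.
Deficit = 11 − 5 = 6 ≥ 0, confirming Bessel's inequality. (The deficit equals ||v − Σ <v,e_j> e_j||^2, the squared distance from v to span{e_j}.)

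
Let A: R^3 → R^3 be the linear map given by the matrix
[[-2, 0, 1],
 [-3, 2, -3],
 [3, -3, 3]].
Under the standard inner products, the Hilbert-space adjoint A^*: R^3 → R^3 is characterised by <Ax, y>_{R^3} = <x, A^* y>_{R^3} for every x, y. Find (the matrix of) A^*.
A^* = A^T =
[[-2, -3, 3],
 [0, 2, -3],
 [1, -3, 3]]

For real matrices with standard dot products, the defining identity <Ax, y> = <x, A^* y> gives (Ax)^T y = x^T (A^*) y, i.e. x^T A^T y = x^T (A^*) y. Since this holds for all x, y, we must have A^* = A^T. Therefore
A^* =
[[-2, -3, 3],
 [0, 2, -3],
 [1, -3, 3]].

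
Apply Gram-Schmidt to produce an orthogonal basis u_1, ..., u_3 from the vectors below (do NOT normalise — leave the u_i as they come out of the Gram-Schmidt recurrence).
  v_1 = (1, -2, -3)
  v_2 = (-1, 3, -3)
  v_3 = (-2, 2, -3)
Orthogonal basis:
  u_1 = (1, -2, -3)
  u_2 = (-8/7, 23/7, -18/7)
  u_3 = (-315/262, -63/131, -21/262)

Apply the Gram-Schmidt recurrence
  u_1 = v_1
  u_i = v_i − Σ_{j<i} ((v_i · u_j) / (u_j · u_j)) · u_j.

Step by step this gives:
  u_1 = (1, -2, -3)
  u_2 = (-8/7, 23/7, -18/7)
  u_3 = (-315/262, -63/131, -21/262)

Orthogonality check:
  u_2 · u_1 = 0 (should be 0)
  u_3 · u_1 = 0 (should be 0)
  u_3 · u_2 = 0 (should be 0)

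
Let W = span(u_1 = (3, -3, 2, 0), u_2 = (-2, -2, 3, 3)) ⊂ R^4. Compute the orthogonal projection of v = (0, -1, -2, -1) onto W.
proj_W(v) = (43/67, 31/67, -103/134, -111/134)

Set up U = [u_1 | ... | u_2] ∈ R^(4×2). The projector onto W = col(U) is P = U (U^T U)^(-1) U^T.
Compute U^T U =
  [22, 6]
  [6, 26],
and U^T v = (-1, -7).
Solve U^T U · c = U^T v for the coefficients: c = (2/67, -37/134). The projection is proj_W(v) = U c.
Check: (v - proj_W(v)) · u_1 = 0  (should be 0).
Check: (v - proj_W(v)) · u_2 = 0  (should be 0).
Result: proj_W(v) = (43/67, 31/67, -103/134, -111/134).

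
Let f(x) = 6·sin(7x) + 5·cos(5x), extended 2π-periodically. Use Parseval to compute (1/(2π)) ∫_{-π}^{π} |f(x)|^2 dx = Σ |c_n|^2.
Σ |c_n|^2 = 61/2

Expand |f|^2 and use orthogonality of {sin(nx), cos(mx)} on [-π, π]:
  ∫_{-π}^{π} sin(nx)^2 dx = π, ∫ cos(mx)^2 dx = π, and cross terms integrate to 0.
So ∫_{-π}^{π} f(x)^2 dx = 6^2 · π + 5^2 · π = (36 + 25)π.
Divide by 2π: (36 + 25)/2 = 61/2.
By Parseval, this equals Σ |c_n|^2.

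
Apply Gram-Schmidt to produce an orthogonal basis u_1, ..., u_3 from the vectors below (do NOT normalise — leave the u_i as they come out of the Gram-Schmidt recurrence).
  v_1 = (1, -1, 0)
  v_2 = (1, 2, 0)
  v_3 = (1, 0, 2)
Orthogonal basis:
  u_1 = (1, -1, 0)
  u_2 = (3/2, 3/2, 0)
  u_3 = (0, 0, 2)

Apply the Gram-Schmidt recurrence
  u_1 = v_1
  u_i = v_i − Σ_{j<i} ((v_i · u_j) / (u_j · u_j)) · u_j.

Step by step this gives:
  u_1 = (1, -1, 0)
  u_2 = (3/2, 3/2, 0)
  u_3 = (0, 0, 2)

Orthogonality check:
  u_2 · u_1 = 0 (should be 0)
  u_3 · u_1 = 0 (should be 0)
  u_3 · u_2 = 0 (should be 0)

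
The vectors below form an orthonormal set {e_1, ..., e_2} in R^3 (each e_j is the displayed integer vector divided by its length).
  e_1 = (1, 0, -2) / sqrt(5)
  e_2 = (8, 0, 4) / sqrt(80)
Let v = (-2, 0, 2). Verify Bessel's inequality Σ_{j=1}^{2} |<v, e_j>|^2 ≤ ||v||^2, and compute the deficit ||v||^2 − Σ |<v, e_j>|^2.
Σ |<v, e_j>|^2 = 8; ||v||^2 = 8; deficit = 0

Write each e_j = u_j / sqrt(<u_j, u_j>) where u_j is the displayed integer vector. Then <v, e_j> = <v, u_j> / sqrt(<u_j, u_j>), so |<v, e_j>|^2 = <v, u_j>^2 / <u_j, u_j>.
Coefficients: <v, e_1> = -6/sqrt(5), <v, e_2> = -8/sqrt(80).
Square and sum: Σ |<v, e_j>|^2 = 8.
Compute ||v||^2 = v·v = 8.
Deficit = 8 − 8 = 0 ≥ 0, confirming Bessel's inequality. (The deficit equals ||v − Σ <v,e_j> e_j||^2, the squared distance from v to span{e_j}.)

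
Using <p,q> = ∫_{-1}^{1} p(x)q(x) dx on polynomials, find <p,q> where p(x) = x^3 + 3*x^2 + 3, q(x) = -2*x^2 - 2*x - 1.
<p,q> = -76/5

Expand the product: p(x)·q(x) = -2*x^5 - 8*x^4 - 7*x^3 - 9*x^2 - 6*x - 3.
∫_{-1}^{1} of each monomial x^k gives [2/(k+1) if k even, 0 if k odd]. Integrating term-by-term (or equivalently evaluating the antiderivative F(x) = -x^6/3 - 8*x^5/5 - 7*x^4/4 - 3*x^3 - 3*x^2 - 3*x at the endpoints):
  F(1) − F(−1) = -761/60 − (151/60) = -76/5.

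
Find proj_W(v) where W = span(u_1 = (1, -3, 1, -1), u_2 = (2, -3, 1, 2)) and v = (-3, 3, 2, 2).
proj_W(v) = (-51/58, 171/58, -57/58, 75/58)

Set up U = [u_1 | ... | u_2] ∈ R^(4×2). The projector onto W = col(U) is P = U (U^T U)^(-1) U^T.
Compute U^T U =
  [12, 10]
  [10, 18],
and U^T v = (-12, -9).
Solve U^T U · c = U^T v for the coefficients: c = (-63/58, 3/29). The projection is proj_W(v) = U c.
Check: (v - proj_W(v)) · u_1 = 0  (should be 0).
Check: (v - proj_W(v)) · u_2 = 0  (should be 0).
Result: proj_W(v) = (-51/58, 171/58, -57/58, 75/58).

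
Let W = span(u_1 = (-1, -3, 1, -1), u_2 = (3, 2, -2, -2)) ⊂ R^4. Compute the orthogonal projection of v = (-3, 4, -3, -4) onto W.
proj_W(v) = (101/57, 107/57, -73/57, -13/19)

Set up U = [u_1 | ... | u_2] ∈ R^(4×2). The projector onto W = col(U) is P = U (U^T U)^(-1) U^T.
Compute U^T U =
  [12, -9]
  [-9, 21],
and U^T v = (-8, 13).
Solve U^T U · c = U^T v for the coefficients: c = (-17/57, 28/57). The projection is proj_W(v) = U c.
Check: (v - proj_W(v)) · u_1 = 0  (should be 0).
Check: (v - proj_W(v)) · u_2 = 0  (should be 0).
Result: proj_W(v) = (101/57, 107/57, -73/57, -13/19).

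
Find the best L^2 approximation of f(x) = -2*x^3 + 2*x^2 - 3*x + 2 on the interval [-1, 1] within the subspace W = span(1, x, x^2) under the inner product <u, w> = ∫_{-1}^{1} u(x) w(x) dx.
g(x) = 2*x^2 - 21*x/5 + 2

The best approximation g ∈ W is the orthogonal projection of f onto W. Writing g = a_0 + a_1 x + a_2 x^2, the coefficients solve the normal equations G · a = b where
  G_{ij} = <φ_i, φ_j> and b_i = <f, φ_i>, with φ_0 = 1, φ_1 = x, φ_2 = x^2.
G =
  [2, 0, 2/3]
  [0, 2/3, 0]
  [2/3, 0, 2/5],
b = (16/3, -14/5, 32/15).
Solving gives a_0 = 2, a_1 = -21/5, a_2 = 2, so
  g(x) = 2*x^2 - 21*x/5 + 2.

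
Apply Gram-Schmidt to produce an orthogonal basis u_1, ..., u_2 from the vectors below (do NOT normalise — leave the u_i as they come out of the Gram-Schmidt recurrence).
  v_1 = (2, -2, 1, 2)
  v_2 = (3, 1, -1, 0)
Orthogonal basis:
  u_1 = (2, -2, 1, 2)
  u_2 = (33/13, 19/13, -16/13, -6/13)

Apply the Gram-Schmidt recurrence
  u_1 = v_1
  u_i = v_i − Σ_{j<i} ((v_i · u_j) / (u_j · u_j)) · u_j.

Step by step this gives:
  u_1 = (2, -2, 1, 2)
  u_2 = (33/13, 19/13, -16/13, -6/13)

Orthogonality check:
  u_2 · u_1 = 0 (should be 0)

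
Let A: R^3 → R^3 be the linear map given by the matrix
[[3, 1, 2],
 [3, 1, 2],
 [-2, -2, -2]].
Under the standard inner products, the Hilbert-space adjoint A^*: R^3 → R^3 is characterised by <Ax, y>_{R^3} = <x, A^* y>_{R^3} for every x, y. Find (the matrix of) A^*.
A^* = A^T =
[[3, 3, -2],
 [1, 1, -2],
 [2, 2, -2]]

For real matrices with standard dot products, the defining identity <Ax, y> = <x, A^* y> gives (Ax)^T y = x^T (A^*) y, i.e. x^T A^T y = x^T (A^*) y. Since this holds for all x, y, we must have A^* = A^T. Therefore
A^* =
[[3, 3, -2],
 [1, 1, -2],
 [2, 2, -2]].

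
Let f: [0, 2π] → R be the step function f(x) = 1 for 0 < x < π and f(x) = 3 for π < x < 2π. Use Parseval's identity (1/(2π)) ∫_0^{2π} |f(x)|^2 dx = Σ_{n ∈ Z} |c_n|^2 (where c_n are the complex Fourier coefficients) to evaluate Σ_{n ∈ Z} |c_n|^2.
Σ |c_n|^2 = 5

Parseval equates the L^2 energy of f (normalised by 1/(2π)) with the ℓ^2 sum of its Fourier coefficients: (1/(2π)) ∫_0^{2π} |f|^2 = Σ |c_n|^2.
Compute the left side: (1/(2π)) [∫_0^π 1^2 dx + ∫_π^{2π} 3^2 dx] = (1/(2π)) · (1π + 9π) = (1 + 9)/2 = 5.
So Σ_{n ∈ Z} |c_n|^2 = 5.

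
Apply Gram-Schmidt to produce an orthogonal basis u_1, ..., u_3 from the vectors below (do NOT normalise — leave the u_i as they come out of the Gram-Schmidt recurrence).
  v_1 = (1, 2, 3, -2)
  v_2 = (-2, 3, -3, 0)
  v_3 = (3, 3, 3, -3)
Orthogonal basis:
  u_1 = (1, 2, 3, -2)
  u_2 = (-31/18, 32/9, -13/6, -5/9)
  u_3 = (639/371, 81/371, -345/371, -117/371)

Apply the Gram-Schmidt recurrence
  u_1 = v_1
  u_i = v_i − Σ_{j<i} ((v_i · u_j) / (u_j · u_j)) · u_j.

Step by step this gives:
  u_1 = (1, 2, 3, -2)
  u_2 = (-31/18, 32/9, -13/6, -5/9)
  u_3 = (639/371, 81/371, -345/371, -117/371)

Orthogonality check:
  u_2 · u_1 = 0 (should be 0)
  u_3 · u_1 = 0 (should be 0)
  u_3 · u_2 = 0 (should be 0)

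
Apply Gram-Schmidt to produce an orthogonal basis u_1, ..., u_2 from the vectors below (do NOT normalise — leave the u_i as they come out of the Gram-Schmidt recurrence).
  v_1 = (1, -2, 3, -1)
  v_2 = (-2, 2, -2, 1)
Orthogonal basis:
  u_1 = (1, -2, 3, -1)
  u_2 = (-17/15, 4/15, 3/5, 2/15)

Apply the Gram-Schmidt recurrence
  u_1 = v_1
  u_i = v_i − Σ_{j<i} ((v_i · u_j) / (u_j · u_j)) · u_j.

Step by step this gives:
  u_1 = (1, -2, 3, -1)
  u_2 = (-17/15, 4/15, 3/5, 2/15)

Orthogonality check:
  u_2 · u_1 = 0 (should be 0)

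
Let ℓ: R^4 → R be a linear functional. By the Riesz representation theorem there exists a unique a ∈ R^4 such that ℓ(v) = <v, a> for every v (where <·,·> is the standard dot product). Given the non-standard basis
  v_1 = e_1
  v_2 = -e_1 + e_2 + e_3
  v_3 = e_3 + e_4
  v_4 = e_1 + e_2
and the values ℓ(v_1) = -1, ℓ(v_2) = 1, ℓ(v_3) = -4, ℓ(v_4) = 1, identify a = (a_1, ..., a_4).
a = (-1, 2, -2, -2)

Write a = (a_1, ..., a_4) in the standard basis. For each basis vector v_i, ℓ(v_i) = <v_i, a> is a linear equation in the a_j's. Collect the n equations into a matrix system V a = ℓ, where row i of V is v_i (expressed in the standard basis). Since V is invertible (lower-triangular with 1s on the diagonal, up to permutation), solve by back-substitution:
  V =
[[1, 0, 0, 0],
 [-1, 1, 1, 0],
 [0, 0, 1, 1],
 [1, 1, 0, 0]]
  V a = (-1, 1, -4, 1)
Solving gives a = (-1, 2, -2, -2).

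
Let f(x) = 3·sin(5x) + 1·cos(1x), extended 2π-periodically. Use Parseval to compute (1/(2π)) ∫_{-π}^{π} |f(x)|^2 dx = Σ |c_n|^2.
Σ |c_n|^2 = 5

Expand |f|^2 and use orthogonality of {sin(nx), cos(mx)} on [-π, π]:
  ∫_{-π}^{π} sin(nx)^2 dx = π, ∫ cos(mx)^2 dx = π, and cross terms integrate to 0.
So ∫_{-π}^{π} f(x)^2 dx = 3^2 · π + 1^2 · π = (9 + 1)π.
Divide by 2π: (9 + 1)/2 = 5.
By Parseval, this equals Σ |c_n|^2.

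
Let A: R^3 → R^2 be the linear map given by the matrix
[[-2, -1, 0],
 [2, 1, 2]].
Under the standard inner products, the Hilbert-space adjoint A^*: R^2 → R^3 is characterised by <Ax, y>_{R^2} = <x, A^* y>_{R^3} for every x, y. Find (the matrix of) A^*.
A^* = A^T =
[[-2, 2],
 [-1, 1],
 [0, 2]]

For real matrices with standard dot products, the defining identity <Ax, y> = <x, A^* y> gives (Ax)^T y = x^T (A^*) y, i.e. x^T A^T y = x^T (A^*) y. Since this holds for all x, y, we must have A^* = A^T. Therefore
A^* =
[[-2, 2],
 [-1, 1],
 [0, 2]].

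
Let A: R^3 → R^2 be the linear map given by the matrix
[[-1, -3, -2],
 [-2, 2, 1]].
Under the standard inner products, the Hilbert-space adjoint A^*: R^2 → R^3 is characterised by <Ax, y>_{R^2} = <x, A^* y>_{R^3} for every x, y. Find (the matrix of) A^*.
A^* = A^T =
[[-1, -2],
 [-3, 2],
 [-2, 1]]

For real matrices with standard dot products, the defining identity <Ax, y> = <x, A^* y> gives (Ax)^T y = x^T (A^*) y, i.e. x^T A^T y = x^T (A^*) y. Since this holds for all x, y, we must have A^* = A^T. Therefore
A^* =
[[-1, -2],
 [-3, 2],
 [-2, 1]].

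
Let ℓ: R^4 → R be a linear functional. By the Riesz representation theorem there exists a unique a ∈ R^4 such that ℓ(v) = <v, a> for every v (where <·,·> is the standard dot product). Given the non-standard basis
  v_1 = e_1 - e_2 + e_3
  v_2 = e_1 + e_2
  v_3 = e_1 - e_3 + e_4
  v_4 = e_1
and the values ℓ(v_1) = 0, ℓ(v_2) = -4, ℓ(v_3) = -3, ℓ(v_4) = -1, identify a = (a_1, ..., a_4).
a = (-1, -3, -2, -4)

Write a = (a_1, ..., a_4) in the standard basis. For each basis vector v_i, ℓ(v_i) = <v_i, a> is a linear equation in the a_j's. Collect the n equations into a matrix system V a = ℓ, where row i of V is v_i (expressed in the standard basis). Since V is invertible (lower-triangular with 1s on the diagonal, up to permutation), solve by back-substitution:
  V =
[[1, -1, 1, 0],
 [1, 1, 0, 0],
 [1, 0, -1, 1],
 [1, 0, 0, 0]]
  V a = (0, -4, -3, -1)
Solving gives a = (-1, -3, -2, -4).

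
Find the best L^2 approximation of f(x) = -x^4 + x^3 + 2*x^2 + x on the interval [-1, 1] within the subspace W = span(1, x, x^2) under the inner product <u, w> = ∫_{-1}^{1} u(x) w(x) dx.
g(x) = 8*x^2/7 + 8*x/5 + 3/35

The best approximation g ∈ W is the orthogonal projection of f onto W. Writing g = a_0 + a_1 x + a_2 x^2, the coefficients solve the normal equations G · a = b where
  G_{ij} = <φ_i, φ_j> and b_i = <f, φ_i>, with φ_0 = 1, φ_1 = x, φ_2 = x^2.
G =
  [2, 0, 2/3]
  [0, 2/3, 0]
  [2/3, 0, 2/5],
b = (14/15, 16/15, 18/35).
Solving gives a_0 = 3/35, a_1 = 8/5, a_2 = 8/7, so
  g(x) = 8*x^2/7 + 8*x/5 + 3/35.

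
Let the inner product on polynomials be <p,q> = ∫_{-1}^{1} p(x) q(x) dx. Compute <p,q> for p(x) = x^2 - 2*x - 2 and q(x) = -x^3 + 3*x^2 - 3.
<p,q> = 8

Expand the product: p(x)·q(x) = -x^5 + 5*x^4 - 4*x^3 - 9*x^2 + 6*x + 6.
∫_{-1}^{1} of each monomial x^k gives [2/(k+1) if k even, 0 if k odd]. Integrating term-by-term (or equivalently evaluating the antiderivative F(x) = -x^6/6 + x^5 - x^4 - 3*x^3 + 3*x^2 + 6*x at the endpoints):
  F(1) − F(−1) = 35/6 − (-13/6) = 8.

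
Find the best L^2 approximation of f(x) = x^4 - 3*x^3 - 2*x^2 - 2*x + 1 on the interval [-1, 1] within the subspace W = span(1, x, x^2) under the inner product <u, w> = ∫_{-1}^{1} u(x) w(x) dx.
g(x) = -8*x^2/7 - 19*x/5 + 32/35

The best approximation g ∈ W is the orthogonal projection of f onto W. Writing g = a_0 + a_1 x + a_2 x^2, the coefficients solve the normal equations G · a = b where
  G_{ij} = <φ_i, φ_j> and b_i = <f, φ_i>, with φ_0 = 1, φ_1 = x, φ_2 = x^2.
G =
  [2, 0, 2/3]
  [0, 2/3, 0]
  [2/3, 0, 2/5],
b = (16/15, -38/15, 16/105).
Solving gives a_0 = 32/35, a_1 = -19/5, a_2 = -8/7, so
  g(x) = -8*x^2/7 - 19*x/5 + 32/35.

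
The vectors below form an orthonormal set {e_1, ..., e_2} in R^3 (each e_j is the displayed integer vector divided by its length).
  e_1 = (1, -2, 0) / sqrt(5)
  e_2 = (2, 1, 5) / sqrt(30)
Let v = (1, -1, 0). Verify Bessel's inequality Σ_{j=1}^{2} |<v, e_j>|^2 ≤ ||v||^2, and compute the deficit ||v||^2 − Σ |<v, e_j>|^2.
Σ |<v, e_j>|^2 = 11/6; ||v||^2 = 2; deficit = 1/6

Write each e_j = u_j / sqrt(<u_j, u_j>) where u_j is the displayed integer vector. Then <v, e_j> = <v, u_j> / sqrt(<u_j, u_j>), so |<v, e_j>|^2 = <v, u_j>^2 / <u_j, u_j>.
Coefficients: <v, e_1> = 3/sqrt(5), <v, e_2> = 1/sqrt(30).
Square and sum: Σ |<v, e_j>|^2 = 11/6.
Compute ||v||^2 = v·v = 2.
Deficit = 2 − 11/6 = 1/6 ≥ 0, confirming Bessel's inequality. (The deficit equals ||v − Σ <v,e_j> e_j||^2, the squared distance from v to span{e_j}.)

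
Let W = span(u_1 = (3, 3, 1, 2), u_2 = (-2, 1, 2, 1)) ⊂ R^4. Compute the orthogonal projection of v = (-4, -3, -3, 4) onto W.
proj_W(v) = (-659/229, -404/229, 7/229, -241/229)

Set up U = [u_1 | ... | u_2] ∈ R^(4×2). The projector onto W = col(U) is P = U (U^T U)^(-1) U^T.
Compute U^T U =
  [23, 1]
  [1, 10],
and U^T v = (-16, 3).
Solve U^T U · c = U^T v for the coefficients: c = (-163/229, 85/229). The projection is proj_W(v) = U c.
Check: (v - proj_W(v)) · u_1 = 0  (should be 0).
Check: (v - proj_W(v)) · u_2 = 0  (should be 0).
Result: proj_W(v) = (-659/229, -404/229, 7/229, -241/229).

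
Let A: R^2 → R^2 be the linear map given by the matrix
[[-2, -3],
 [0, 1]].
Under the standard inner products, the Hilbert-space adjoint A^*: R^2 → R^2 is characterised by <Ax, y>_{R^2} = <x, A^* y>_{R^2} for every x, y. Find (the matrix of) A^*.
A^* = A^T =
[[-2, 0],
 [-3, 1]]

For real matrices with standard dot products, the defining identity <Ax, y> = <x, A^* y> gives (Ax)^T y = x^T (A^*) y, i.e. x^T A^T y = x^T (A^*) y. Since this holds for all x, y, we must have A^* = A^T. Therefore
A^* =
[[-2, 0],
 [-3, 1]].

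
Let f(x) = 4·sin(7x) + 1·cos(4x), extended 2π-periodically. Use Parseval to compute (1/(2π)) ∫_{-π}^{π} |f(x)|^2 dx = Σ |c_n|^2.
Σ |c_n|^2 = 17/2

Expand |f|^2 and use orthogonality of {sin(nx), cos(mx)} on [-π, π]:
  ∫_{-π}^{π} sin(nx)^2 dx = π, ∫ cos(mx)^2 dx = π, and cross terms integrate to 0.
So ∫_{-π}^{π} f(x)^2 dx = 4^2 · π + 1^2 · π = (16 + 1)π.
Divide by 2π: (16 + 1)/2 = 17/2.
By Parseval, this equals Σ |c_n|^2.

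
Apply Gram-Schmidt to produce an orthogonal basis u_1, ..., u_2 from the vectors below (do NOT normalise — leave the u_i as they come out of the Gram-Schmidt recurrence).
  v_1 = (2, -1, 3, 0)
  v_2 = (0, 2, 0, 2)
Orthogonal basis:
  u_1 = (2, -1, 3, 0)
  u_2 = (2/7, 13/7, 3/7, 2)

Apply the Gram-Schmidt recurrence
  u_1 = v_1
  u_i = v_i − Σ_{j<i} ((v_i · u_j) / (u_j · u_j)) · u_j.

Step by step this gives:
  u_1 = (2, -1, 3, 0)
  u_2 = (2/7, 13/7, 3/7, 2)

Orthogonality check:
  u_2 · u_1 = 0 (should be 0)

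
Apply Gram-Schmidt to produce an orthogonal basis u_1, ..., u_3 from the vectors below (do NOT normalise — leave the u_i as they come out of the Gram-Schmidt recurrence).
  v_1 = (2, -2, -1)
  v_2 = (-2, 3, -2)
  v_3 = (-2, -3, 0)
Orthogonal basis:
  u_1 = (2, -2, -1)
  u_2 = (-2/9, 11/9, -26/9)
  u_3 = (-224/89, -192/89, -64/89)

Apply the Gram-Schmidt recurrence
  u_1 = v_1
  u_i = v_i − Σ_{j<i} ((v_i · u_j) / (u_j · u_j)) · u_j.

Step by step this gives:
  u_1 = (2, -2, -1)
  u_2 = (-2/9, 11/9, -26/9)
  u_3 = (-224/89, -192/89, -64/89)

Orthogonality check:
  u_2 · u_1 = 0 (should be 0)
  u_3 · u_1 = 0 (should be 0)
  u_3 · u_2 = 0 (should be 0)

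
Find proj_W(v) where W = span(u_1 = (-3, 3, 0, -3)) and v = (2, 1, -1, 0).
proj_W(v) = (1/3, -1/3, 0, 1/3)

Set up U = [u_1 | ... | u_1] ∈ R^(4×1). The projector onto W = col(U) is P = U (U^T U)^(-1) U^T.
Compute U^T U =
  [27],
and U^T v = (-3).
Solve U^T U · c = U^T v for the coefficients: c = (-1/9). The projection is proj_W(v) = U c.
Check: (v - proj_W(v)) · u_1 = 0  (should be 0).
Result: proj_W(v) = (1/3, -1/3, 0, 1/3).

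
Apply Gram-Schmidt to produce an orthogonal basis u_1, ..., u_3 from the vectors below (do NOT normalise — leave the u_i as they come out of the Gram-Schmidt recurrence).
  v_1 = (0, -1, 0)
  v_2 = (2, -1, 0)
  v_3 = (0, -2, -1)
Orthogonal basis:
  u_1 = (0, -1, 0)
  u_2 = (2, 0, 0)
  u_3 = (0, 0, -1)

Apply the Gram-Schmidt recurrence
  u_1 = v_1
  u_i = v_i − Σ_{j<i} ((v_i · u_j) / (u_j · u_j)) · u_j.

Step by step this gives:
  u_1 = (0, -1, 0)
  u_2 = (2, 0, 0)
  u_3 = (0, 0, -1)

Orthogonality check:
  u_2 · u_1 = 0 (should be 0)
  u_3 · u_1 = 0 (should be 0)
  u_3 · u_2 = 0 (should be 0)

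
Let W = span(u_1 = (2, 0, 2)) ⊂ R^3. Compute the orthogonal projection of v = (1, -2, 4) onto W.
proj_W(v) = (5/2, 0, 5/2)

Set up U = [u_1 | ... | u_1] ∈ R^(3×1). The projector onto W = col(U) is P = U (U^T U)^(-1) U^T.
Compute U^T U =
  [8],
and U^T v = (10).
Solve U^T U · c = U^T v for the coefficients: c = (5/4). The projection is proj_W(v) = U c.
Check: (v - proj_W(v)) · u_1 = 0  (should be 0).
Result: proj_W(v) = (5/2, 0, 5/2).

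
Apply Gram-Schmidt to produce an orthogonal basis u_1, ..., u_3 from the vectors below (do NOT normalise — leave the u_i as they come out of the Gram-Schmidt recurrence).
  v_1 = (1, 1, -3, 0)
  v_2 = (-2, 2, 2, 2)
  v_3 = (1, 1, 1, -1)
Orthogonal basis:
  u_1 = (1, 1, -3, 0)
  u_2 = (-16/11, 28/11, 4/11, 2)
  u_3 = (36/35, 6/5, 26/35, -32/35)

Apply the Gram-Schmidt recurrence
  u_1 = v_1
  u_i = v_i − Σ_{j<i} ((v_i · u_j) / (u_j · u_j)) · u_j.

Step by step this gives:
  u_1 = (1, 1, -3, 0)
  u_2 = (-16/11, 28/11, 4/11, 2)
  u_3 = (36/35, 6/5, 26/35, -32/35)

Orthogonality check:
  u_2 · u_1 = 0 (should be 0)
  u_3 · u_1 = 0 (should be 0)
  u_3 · u_2 = 0 (should be 0)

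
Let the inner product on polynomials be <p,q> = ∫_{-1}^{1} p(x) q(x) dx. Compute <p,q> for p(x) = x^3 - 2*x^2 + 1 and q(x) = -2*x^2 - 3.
<p,q> = -26/15

Expand the product: p(x)·q(x) = -2*x^5 + 4*x^4 - 3*x^3 + 4*x^2 - 3.
∫_{-1}^{1} of each monomial x^k gives [2/(k+1) if k even, 0 if k odd]. Integrating term-by-term (or equivalently evaluating the antiderivative F(x) = -x^6/3 + 4*x^5/5 - 3*x^4/4 + 4*x^3/3 - 3*x at the endpoints):
  F(1) − F(−1) = -39/20 − (-13/60) = -26/15.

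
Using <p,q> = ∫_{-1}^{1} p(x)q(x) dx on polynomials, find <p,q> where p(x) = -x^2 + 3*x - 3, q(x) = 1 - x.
<p,q> = -26/3

Expand the product: p(x)·q(x) = x^3 - 4*x^2 + 6*x - 3.
∫_{-1}^{1} of each monomial x^k gives [2/(k+1) if k even, 0 if k odd]. Integrating term-by-term (or equivalently evaluating the antiderivative F(x) = x^4/4 - 4*x^3/3 + 3*x^2 - 3*x at the endpoints):
  F(1) − F(−1) = -13/12 − (91/12) = -26/3.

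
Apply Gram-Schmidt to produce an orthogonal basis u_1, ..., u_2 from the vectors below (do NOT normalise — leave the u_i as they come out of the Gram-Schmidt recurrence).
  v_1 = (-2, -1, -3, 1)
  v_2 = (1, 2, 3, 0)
Orthogonal basis:
  u_1 = (-2, -1, -3, 1)
  u_2 = (-11/15, 17/15, 2/5, 13/15)

Apply the Gram-Schmidt recurrence
  u_1 = v_1
  u_i = v_i − Σ_{j<i} ((v_i · u_j) / (u_j · u_j)) · u_j.

Step by step this gives:
  u_1 = (-2, -1, -3, 1)
  u_2 = (-11/15, 17/15, 2/5, 13/15)

Orthogonality check:
  u_2 · u_1 = 0 (should be 0)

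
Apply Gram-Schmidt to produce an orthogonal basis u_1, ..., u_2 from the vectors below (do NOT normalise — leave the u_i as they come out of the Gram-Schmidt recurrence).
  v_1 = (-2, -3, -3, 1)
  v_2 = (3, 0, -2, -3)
Orthogonal basis:
  u_1 = (-2, -3, -3, 1)
  u_2 = (63/23, -9/23, -55/23, -66/23)

Apply the Gram-Schmidt recurrence
  u_1 = v_1
  u_i = v_i − Σ_{j<i} ((v_i · u_j) / (u_j · u_j)) · u_j.

Step by step this gives:
  u_1 = (-2, -3, -3, 1)
  u_2 = (63/23, -9/23, -55/23, -66/23)

Orthogonality check:
  u_2 · u_1 = 0 (should be 0)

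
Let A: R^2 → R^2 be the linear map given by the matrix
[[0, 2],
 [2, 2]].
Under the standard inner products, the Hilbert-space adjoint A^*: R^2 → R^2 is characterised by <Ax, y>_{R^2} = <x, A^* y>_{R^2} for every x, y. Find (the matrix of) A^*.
A^* = A^T =
[[0, 2],
 [2, 2]]

For real matrices with standard dot products, the defining identity <Ax, y> = <x, A^* y> gives (Ax)^T y = x^T (A^*) y, i.e. x^T A^T y = x^T (A^*) y. Since this holds for all x, y, we must have A^* = A^T. Therefore
A^* =
[[0, 2],
 [2, 2]].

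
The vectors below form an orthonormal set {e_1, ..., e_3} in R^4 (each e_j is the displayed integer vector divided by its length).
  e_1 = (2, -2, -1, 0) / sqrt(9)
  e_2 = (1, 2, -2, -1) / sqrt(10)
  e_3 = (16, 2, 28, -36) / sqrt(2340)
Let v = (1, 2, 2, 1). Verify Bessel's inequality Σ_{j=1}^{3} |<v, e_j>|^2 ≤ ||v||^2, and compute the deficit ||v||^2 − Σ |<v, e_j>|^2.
Σ |<v, e_j>|^2 = 32/13; ||v||^2 = 10; deficit = 98/13

Write each e_j = u_j / sqrt(<u_j, u_j>) where u_j is the displayed integer vector. Then <v, e_j> = <v, u_j> / sqrt(<u_j, u_j>), so |<v, e_j>|^2 = <v, u_j>^2 / <u_j, u_j>.
Coefficients: <v, e_1> = -4/sqrt(9), <v, e_2> = 0/sqrt(10), <v, e_3> = 40/sqrt(2340).
Square and sum: Σ |<v, e_j>|^2 = 32/13.
Compute ||v||^2 = v·v = 10.
Deficit = 10 − 32/13 = 98/13 ≥ 0, confirming Bessel's inequality. (The deficit equals ||v − Σ <v,e_j> e_j||^2, the squared distance from v to span{e_j}.)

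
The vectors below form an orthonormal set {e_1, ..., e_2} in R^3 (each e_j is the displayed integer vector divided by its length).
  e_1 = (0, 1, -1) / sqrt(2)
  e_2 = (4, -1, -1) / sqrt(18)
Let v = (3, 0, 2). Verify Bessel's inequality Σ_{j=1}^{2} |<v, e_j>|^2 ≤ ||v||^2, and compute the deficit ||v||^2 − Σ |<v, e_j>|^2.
Σ |<v, e_j>|^2 = 68/9; ||v||^2 = 13; deficit = 49/9

Write each e_j = u_j / sqrt(<u_j, u_j>) where u_j is the displayed integer vector. Then <v, e_j> = <v, u_j> / sqrt(<u_j, u_j>), so |<v, e_j>|^2 = <v, u_j>^2 / <u_j, u_j>.
Coefficients: <v, e_1> = -2/sqrt(2), <v, e_2> = 10/sqrt(18).
Square and sum: Σ |<v, e_j>|^2 = 68/9.
Compute ||v||^2 = v·v = 13.
Deficit = 13 − 68/9 = 49/9 ≥ 0, confirming Bessel's inequality. (The deficit equals ||v − Σ <v,e_j> e_j||^2, the squared distance from v to span{e_j}.)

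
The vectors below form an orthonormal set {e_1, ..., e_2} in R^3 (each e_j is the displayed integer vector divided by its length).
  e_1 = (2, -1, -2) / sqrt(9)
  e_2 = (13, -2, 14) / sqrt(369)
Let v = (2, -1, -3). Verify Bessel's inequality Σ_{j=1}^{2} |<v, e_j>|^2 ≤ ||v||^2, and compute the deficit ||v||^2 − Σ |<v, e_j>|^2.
Σ |<v, e_j>|^2 = 573/41; ||v||^2 = 14; deficit = 1/41

Write each e_j = u_j / sqrt(<u_j, u_j>) where u_j is the displayed integer vector. Then <v, e_j> = <v, u_j> / sqrt(<u_j, u_j>), so |<v, e_j>|^2 = <v, u_j>^2 / <u_j, u_j>.
Coefficients: <v, e_1> = 11/sqrt(9), <v, e_2> = -14/sqrt(369).
Square and sum: Σ |<v, e_j>|^2 = 573/41.
Compute ||v||^2 = v·v = 14.
Deficit = 14 − 573/41 = 1/41 ≥ 0, confirming Bessel's inequality. (The deficit equals ||v − Σ <v,e_j> e_j||^2, the squared distance from v to span{e_j}.)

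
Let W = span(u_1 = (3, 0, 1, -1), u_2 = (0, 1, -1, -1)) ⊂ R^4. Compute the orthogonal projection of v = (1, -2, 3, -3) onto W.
proj_W(v) = (27/11, -2/3, 49/33, -5/33)

Set up U = [u_1 | ... | u_2] ∈ R^(4×2). The projector onto W = col(U) is P = U (U^T U)^(-1) U^T.
Compute U^T U =
  [11, 0]
  [0, 3],
and U^T v = (9, -2).
Solve U^T U · c = U^T v for the coefficients: c = (9/11, -2/3). The projection is proj_W(v) = U c.
Check: (v - proj_W(v)) · u_1 = 0  (should be 0).
Check: (v - proj_W(v)) · u_2 = 0  (should be 0).
Result: proj_W(v) = (27/11, -2/3, 49/33, -5/33).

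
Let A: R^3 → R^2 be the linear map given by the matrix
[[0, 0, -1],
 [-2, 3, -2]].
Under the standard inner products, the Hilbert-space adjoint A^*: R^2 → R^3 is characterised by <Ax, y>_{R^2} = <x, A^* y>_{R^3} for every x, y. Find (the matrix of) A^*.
A^* = A^T =
[[0, -2],
 [0, 3],
 [-1, -2]]

For real matrices with standard dot products, the defining identity <Ax, y> = <x, A^* y> gives (Ax)^T y = x^T (A^*) y, i.e. x^T A^T y = x^T (A^*) y. Since this holds for all x, y, we must have A^* = A^T. Therefore
A^* =
[[0, -2],
 [0, 3],
 [-1, -2]].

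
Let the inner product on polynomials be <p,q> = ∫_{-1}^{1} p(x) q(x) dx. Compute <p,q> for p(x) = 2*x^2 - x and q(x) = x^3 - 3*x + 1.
<p,q> = 44/15

Expand the product: p(x)·q(x) = 2*x^5 - x^4 - 6*x^3 + 5*x^2 - x.
∫_{-1}^{1} of each monomial x^k gives [2/(k+1) if k even, 0 if k odd]. Integrating term-by-term (or equivalently evaluating the antiderivative F(x) = x^6/3 - x^5/5 - 3*x^4/2 + 5*x^3/3 - x^2/2 at the endpoints):
  F(1) − F(−1) = -1/5 − (-47/15) = 44/15.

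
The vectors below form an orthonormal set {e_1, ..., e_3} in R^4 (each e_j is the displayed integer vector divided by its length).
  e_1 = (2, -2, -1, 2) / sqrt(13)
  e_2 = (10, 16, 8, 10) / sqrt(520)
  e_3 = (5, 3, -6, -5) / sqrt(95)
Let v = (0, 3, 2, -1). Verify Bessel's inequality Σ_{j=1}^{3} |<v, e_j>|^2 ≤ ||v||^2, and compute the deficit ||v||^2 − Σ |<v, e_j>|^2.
Σ |<v, e_j>|^2 = 507/38; ||v||^2 = 14; deficit = 25/38

Write each e_j = u_j / sqrt(<u_j, u_j>) where u_j is the displayed integer vector. Then <v, e_j> = <v, u_j> / sqrt(<u_j, u_j>), so |<v, e_j>|^2 = <v, u_j>^2 / <u_j, u_j>.
Coefficients: <v, e_1> = -10/sqrt(13), <v, e_2> = 54/sqrt(520), <v, e_3> = 2/sqrt(95).
Square and sum: Σ |<v, e_j>|^2 = 507/38.
Compute ||v||^2 = v·v = 14.
Deficit = 14 − 507/38 = 25/38 ≥ 0, confirming Bessel's inequality. (The deficit equals ||v − Σ <v,e_j> e_j||^2, the squared distance from v to span{e_j}.)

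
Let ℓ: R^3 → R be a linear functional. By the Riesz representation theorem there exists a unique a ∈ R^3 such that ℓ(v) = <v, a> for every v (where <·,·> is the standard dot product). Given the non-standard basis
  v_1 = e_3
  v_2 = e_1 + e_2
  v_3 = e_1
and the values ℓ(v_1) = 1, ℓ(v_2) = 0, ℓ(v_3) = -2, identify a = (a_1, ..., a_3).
a = (-2, 2, 1)

Write a = (a_1, ..., a_3) in the standard basis. For each basis vector v_i, ℓ(v_i) = <v_i, a> is a linear equation in the a_j's. Collect the n equations into a matrix system V a = ℓ, where row i of V is v_i (expressed in the standard basis). Since V is invertible (lower-triangular with 1s on the diagonal, up to permutation), solve by back-substitution:
  V =
[[0, 0, 1],
 [1, 1, 0],
 [1, 0, 0]]
  V a = (1, 0, -2)
Solving gives a = (-2, 2, 1).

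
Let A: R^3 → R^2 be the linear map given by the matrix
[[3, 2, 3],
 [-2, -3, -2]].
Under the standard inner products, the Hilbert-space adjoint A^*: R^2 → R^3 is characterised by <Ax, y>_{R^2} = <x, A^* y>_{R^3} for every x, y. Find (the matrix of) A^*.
A^* = A^T =
[[3, -2],
 [2, -3],
 [3, -2]]

For real matrices with standard dot products, the defining identity <Ax, y> = <x, A^* y> gives (Ax)^T y = x^T (A^*) y, i.e. x^T A^T y = x^T (A^*) y. Since this holds for all x, y, we must have A^* = A^T. Therefore
A^* =
[[3, -2],
 [2, -3],
 [3, -2]].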